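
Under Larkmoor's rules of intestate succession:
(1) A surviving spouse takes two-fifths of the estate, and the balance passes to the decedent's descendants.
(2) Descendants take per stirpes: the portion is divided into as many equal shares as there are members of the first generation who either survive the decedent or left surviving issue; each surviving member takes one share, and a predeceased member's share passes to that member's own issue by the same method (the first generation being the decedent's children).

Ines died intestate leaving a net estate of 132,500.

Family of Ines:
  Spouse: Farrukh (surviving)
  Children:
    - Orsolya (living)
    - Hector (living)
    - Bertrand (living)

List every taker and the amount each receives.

Farrukh: 53,000; Orsolya: 26,500; Hector: 26,500; Bertrand: 26,500

Farrukh takes two-fifths of 132,500 = 53,000. The remaining 79,500 passes to the descendants.
The descendants' portion (79,500) is divided into 3 shares of 26,500: Orsolya, Hector, and Bertrand each take 26,500.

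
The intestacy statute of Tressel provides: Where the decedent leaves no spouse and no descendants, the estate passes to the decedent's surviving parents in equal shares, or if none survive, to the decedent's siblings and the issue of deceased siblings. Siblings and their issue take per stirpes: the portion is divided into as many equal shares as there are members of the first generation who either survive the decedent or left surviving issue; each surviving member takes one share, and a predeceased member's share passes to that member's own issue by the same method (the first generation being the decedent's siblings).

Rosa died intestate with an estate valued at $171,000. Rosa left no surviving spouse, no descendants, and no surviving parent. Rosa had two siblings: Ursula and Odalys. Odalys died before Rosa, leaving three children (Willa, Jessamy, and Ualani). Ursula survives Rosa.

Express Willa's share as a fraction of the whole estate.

The entire $171,000 passes to the siblings and their issue.
That amount ($171,000) is divided into 2 shares of $85,500: Ursula takes $85,500; Odalys's $85,500 share passes to Odalys's issue.
Odalys's share ($85,500) is divided into 3 shares of $28,500: Willa, Jessamy, and Ualani each take $28,500.

Willa receives 1/6 of the estate.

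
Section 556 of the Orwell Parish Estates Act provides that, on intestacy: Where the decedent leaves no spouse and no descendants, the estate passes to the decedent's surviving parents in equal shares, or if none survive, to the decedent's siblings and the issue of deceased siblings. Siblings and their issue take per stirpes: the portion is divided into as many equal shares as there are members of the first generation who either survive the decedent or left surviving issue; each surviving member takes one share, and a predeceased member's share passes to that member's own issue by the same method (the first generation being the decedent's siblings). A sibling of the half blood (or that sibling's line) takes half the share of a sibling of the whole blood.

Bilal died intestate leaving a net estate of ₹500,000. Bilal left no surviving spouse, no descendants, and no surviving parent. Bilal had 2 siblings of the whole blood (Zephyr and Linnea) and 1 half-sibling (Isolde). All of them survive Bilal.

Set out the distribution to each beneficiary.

Zephyr: ₹200,000; Isolde: ₹100,000; Linnea: ₹200,000

The entire ₹500,000 passes to the siblings and their issue.
Counting each half-blood sibling's line as half a unit, there are 5/2 units in ₹500,000, so one unit is ₹200,000. Whole-blood lines (Zephyr and Linnea) take ₹200,000 each; half-blood lines (Isolde) take ₹100,000 each.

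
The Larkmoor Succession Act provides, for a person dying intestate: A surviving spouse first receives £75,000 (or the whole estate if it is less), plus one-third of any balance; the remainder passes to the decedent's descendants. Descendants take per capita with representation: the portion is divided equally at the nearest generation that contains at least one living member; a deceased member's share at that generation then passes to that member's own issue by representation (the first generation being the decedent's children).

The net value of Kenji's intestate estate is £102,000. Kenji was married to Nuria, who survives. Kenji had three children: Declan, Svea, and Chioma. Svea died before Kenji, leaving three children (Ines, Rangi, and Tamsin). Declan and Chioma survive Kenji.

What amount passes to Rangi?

Rangi receives £2,000.

Nuria first takes £75,000, leaving a balance of £27,000. Nuria then takes one-third of the balance (£9,000), for a total of £84,000. The remaining £18,000 passes to the descendants.
The descendants' portion (£18,000) is divided into 3 shares of £6,000: Declan and Chioma each take £6,000; Svea's £6,000 share passes to Svea's issue.
Svea's share (£6,000) is divided into 3 shares of £2,000: Ines, Rangi, and Tamsin each take £2,000.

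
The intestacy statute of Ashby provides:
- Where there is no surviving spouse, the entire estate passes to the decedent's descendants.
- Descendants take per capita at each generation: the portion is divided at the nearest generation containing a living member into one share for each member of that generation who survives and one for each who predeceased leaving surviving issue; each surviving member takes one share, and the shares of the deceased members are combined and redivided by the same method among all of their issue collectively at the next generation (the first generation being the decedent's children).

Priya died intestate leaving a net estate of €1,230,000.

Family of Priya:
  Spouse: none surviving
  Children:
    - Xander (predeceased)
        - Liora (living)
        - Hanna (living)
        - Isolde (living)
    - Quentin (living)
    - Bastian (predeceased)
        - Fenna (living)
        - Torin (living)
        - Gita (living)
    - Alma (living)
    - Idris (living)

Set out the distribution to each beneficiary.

Liora: €82,000; Hanna: €82,000; Isolde: €82,000; Quentin: €246,000; Fenna: €82,000; Torin: €82,000; Gita: €82,000; Alma: €246,000; Idris: €246,000

The entire €1,230,000 passes to the descendants.
That amount (€1,230,000) is divided at the children's generation into 5 shares of €246,000. Quentin, Alma, and Idris each take €246,000. The 2 shares of the deceased (Xander and Bastian) are combined into a pool of €492,000.
That pool (€492,000) is divided at the grandchildren's generation equally among Liora, Hanna, Isolde, Fenna, Torin, and Gita: €82,000 each.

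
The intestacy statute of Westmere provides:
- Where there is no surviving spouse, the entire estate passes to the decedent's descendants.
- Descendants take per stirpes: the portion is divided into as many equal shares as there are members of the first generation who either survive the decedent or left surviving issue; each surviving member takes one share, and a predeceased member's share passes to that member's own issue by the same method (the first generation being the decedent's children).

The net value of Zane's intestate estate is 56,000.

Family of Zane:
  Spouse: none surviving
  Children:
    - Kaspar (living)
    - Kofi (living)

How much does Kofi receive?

Kofi receives 28,000.

The entire 56,000 passes to the descendants.
That amount (56,000) is divided into 2 shares of 28,000: Kaspar and Kofi each take 28,000.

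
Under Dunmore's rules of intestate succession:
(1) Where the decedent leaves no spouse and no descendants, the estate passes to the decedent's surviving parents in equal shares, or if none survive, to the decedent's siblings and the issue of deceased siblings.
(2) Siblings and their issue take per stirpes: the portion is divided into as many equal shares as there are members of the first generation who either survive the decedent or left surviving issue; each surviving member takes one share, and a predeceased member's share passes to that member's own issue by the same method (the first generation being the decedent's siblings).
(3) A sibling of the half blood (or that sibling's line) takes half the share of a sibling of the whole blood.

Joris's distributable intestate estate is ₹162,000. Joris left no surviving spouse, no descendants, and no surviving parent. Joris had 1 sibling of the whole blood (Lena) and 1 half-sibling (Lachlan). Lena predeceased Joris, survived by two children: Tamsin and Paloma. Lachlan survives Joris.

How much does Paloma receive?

Paloma receives ₹54,000.

The entire ₹162,000 passes to the siblings and their issue.
Counting each half-blood sibling's line as half a unit, there are 3/2 units in ₹162,000, so one unit is ₹108,000. Whole-blood lines (Lena) take ₹108,000 each; half-blood lines (Lachlan) take ₹54,000 each.
Lena's share (₹108,000) is divided into 2 shares of ₹54,000: Tamsin and Paloma each take ₹54,000.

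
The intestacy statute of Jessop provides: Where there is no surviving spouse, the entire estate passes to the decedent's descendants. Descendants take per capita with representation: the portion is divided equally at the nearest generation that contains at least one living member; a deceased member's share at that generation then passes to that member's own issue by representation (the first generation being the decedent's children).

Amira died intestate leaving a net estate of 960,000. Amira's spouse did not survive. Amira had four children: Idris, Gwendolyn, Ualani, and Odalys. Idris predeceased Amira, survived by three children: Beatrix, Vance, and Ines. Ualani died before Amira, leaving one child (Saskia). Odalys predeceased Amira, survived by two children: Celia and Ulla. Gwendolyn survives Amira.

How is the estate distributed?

The entire 960,000 passes to the descendants.
That amount (960,000) is divided into 4 shares of 240,000: Gwendolyn takes 240,000; Idris's 240,000 share passes to Idris's issue; Ualani's 240,000 share passes to Ualani's issue; Odalys's 240,000 share passes to Odalys's issue.
Idris's share (240,000) is divided into 3 shares of 80,000: Beatrix, Vance, and Ines each take 80,000.
Ualani's share (240,000) passes entirely to Saskia.
Odalys's share (240,000) is divided into 2 shares of 120,000: Celia and Ulla each take 120,000.

Beatrix: 80,000; Vance: 80,000; Ines: 80,000; Gwendolyn: 240,000; Saskia: 240,000; Celia: 120,000; Ulla: 120,000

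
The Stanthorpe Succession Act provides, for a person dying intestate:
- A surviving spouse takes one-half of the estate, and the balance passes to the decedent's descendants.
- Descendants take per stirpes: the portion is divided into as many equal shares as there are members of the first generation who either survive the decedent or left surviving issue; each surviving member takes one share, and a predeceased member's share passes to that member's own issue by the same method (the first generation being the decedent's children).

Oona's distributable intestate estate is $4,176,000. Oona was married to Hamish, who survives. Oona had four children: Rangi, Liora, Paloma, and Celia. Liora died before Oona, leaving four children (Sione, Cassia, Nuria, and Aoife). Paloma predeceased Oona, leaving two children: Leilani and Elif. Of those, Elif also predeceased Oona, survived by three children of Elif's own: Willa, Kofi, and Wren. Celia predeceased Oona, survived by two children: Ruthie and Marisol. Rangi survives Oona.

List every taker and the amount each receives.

Hamish: $2,088,000; Rangi: $522,000; Sione: $130,500; Cassia: $130,500; Nuria: $130,500; Aoife: $130,500; Leilani: $261,000; Willa: $87,000; Kofi: $87,000; Wren: $87,000; Ruthie: $261,000; Marisol: $261,000

Hamish takes one-half of $4,176,000 = $2,088,000. The remaining $2,088,000 passes to the descendants.
The descendants' portion ($2,088,000) is divided into 4 shares of $522,000: Rangi takes $522,000; Liora's $522,000 share passes to Liora's issue; Paloma's $522,000 share passes to Paloma's issue; Celia's $522,000 share passes to Celia's issue.
Liora's share ($522,000) is divided into 4 shares of $130,500: Sione, Cassia, Nuria, and Aoife each take $130,500.
Paloma's share ($522,000) is divided into 2 shares of $261,000: Leilani takes $261,000; Elif's $261,000 share passes to Elif's issue.
Elif's share ($261,000) is divided into 3 shares of $87,000: Willa, Kofi, and Wren each take $87,000.
Celia's share ($522,000) is divided into 2 shares of $261,000: Ruthie and Marisol each take $261,000.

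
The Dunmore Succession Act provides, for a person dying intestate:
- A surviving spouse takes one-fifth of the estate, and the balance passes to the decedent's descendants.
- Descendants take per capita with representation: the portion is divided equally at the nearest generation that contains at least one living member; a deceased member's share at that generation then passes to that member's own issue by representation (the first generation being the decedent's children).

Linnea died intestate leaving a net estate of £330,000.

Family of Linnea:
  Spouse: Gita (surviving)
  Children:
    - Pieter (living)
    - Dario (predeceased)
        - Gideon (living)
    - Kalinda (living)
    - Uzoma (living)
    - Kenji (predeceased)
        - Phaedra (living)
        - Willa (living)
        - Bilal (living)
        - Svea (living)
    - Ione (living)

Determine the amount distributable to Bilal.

Gita takes one-fifth of £330,000 = £66,000. The remaining £264,000 passes to the descendants.
The descendants' portion (£264,000) is divided into 6 shares of £44,000: Pieter, Kalinda, Uzoma, and Ione each take £44,000; Dario's £44,000 share passes to Dario's issue; Kenji's £44,000 share passes to Kenji's issue.
Dario's share (£44,000) passes entirely to Gideon.
Kenji's share (£44,000) is divided into 4 shares of £11,000: Phaedra, Willa, Bilal, and Svea each take £11,000.

Bilal receives £11,000.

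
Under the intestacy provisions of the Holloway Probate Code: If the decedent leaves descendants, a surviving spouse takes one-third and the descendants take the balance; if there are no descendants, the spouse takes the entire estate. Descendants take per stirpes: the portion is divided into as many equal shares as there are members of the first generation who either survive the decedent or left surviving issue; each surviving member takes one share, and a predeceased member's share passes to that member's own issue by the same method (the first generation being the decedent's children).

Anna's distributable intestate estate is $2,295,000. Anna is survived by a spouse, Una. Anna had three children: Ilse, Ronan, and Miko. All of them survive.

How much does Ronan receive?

Ronan receives $510,000.

Una takes one-third of $2,295,000 = $765,000. The remaining $1,530,000 passes to the descendants.
The descendants' portion ($1,530,000) is divided into 3 shares of $510,000: Ilse, Ronan, and Miko each take $510,000.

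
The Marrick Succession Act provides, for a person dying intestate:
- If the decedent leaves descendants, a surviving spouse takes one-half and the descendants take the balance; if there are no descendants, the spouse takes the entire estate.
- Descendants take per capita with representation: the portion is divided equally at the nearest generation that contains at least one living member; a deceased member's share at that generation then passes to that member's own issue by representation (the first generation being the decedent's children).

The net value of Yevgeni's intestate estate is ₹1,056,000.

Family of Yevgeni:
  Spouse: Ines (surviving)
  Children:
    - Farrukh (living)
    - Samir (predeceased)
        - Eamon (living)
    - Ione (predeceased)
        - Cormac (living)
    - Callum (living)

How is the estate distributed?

Ines: ₹528,000; Farrukh: ₹132,000; Eamon: ₹132,000; Cormac: ₹132,000; Callum: ₹132,000

Ines takes one-half of ₹1,056,000 = ₹528,000. The remaining ₹528,000 passes to the descendants.
The descendants' portion (₹528,000) is divided into 4 shares of ₹132,000: Farrukh and Callum each take ₹132,000; Samir's ₹132,000 share passes to Samir's issue; Ione's ₹132,000 share passes to Ione's issue.
Samir's share (₹132,000) passes entirely to Eamon.
Ione's share (₹132,000) passes entirely to Cormac.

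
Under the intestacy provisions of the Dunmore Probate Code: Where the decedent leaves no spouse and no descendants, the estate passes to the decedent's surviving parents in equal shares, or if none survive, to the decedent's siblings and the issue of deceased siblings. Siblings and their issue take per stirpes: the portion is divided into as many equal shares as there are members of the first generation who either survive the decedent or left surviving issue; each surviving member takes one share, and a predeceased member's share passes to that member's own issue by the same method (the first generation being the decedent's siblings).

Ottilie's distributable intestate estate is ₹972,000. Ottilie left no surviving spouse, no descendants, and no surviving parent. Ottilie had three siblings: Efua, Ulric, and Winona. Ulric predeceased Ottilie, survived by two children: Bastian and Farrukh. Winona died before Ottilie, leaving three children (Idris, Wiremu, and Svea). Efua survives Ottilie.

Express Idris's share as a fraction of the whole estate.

The entire ₹972,000 passes to the siblings and their issue.
That amount (₹972,000) is divided into 3 shares of ₹324,000: Efua takes ₹324,000; Ulric's ₹324,000 share passes to Ulric's issue; Winona's ₹324,000 share passes to Winona's issue.
Ulric's share (₹324,000) is divided into 2 shares of ₹162,000: Bastian and Farrukh each take ₹162,000.
Winona's share (₹324,000) is divided into 3 shares of ₹108,000: Idris, Wiremu, and Svea each take ₹108,000.

Idris receives 1/9 of the estate.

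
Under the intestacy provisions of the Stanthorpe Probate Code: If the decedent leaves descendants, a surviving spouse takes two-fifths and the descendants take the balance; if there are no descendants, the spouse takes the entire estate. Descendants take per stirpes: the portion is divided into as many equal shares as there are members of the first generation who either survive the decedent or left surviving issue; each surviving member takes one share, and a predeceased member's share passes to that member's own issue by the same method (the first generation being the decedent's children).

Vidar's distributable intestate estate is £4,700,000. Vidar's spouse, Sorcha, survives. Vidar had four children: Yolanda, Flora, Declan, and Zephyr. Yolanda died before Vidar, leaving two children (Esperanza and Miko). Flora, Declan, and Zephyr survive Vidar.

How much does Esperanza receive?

Esperanza receives £352,500.

Sorcha takes two-fifths of £4,700,000 = £1,880,000. The remaining £2,820,000 passes to the descendants.
The descendants' portion (£2,820,000) is divided into 4 shares of £705,000: Flora, Declan, and Zephyr each take £705,000; Yolanda's £705,000 share passes to Yolanda's issue.
Yolanda's share (£705,000) is divided into 2 shares of £352,500: Esperanza and Miko each take £352,500.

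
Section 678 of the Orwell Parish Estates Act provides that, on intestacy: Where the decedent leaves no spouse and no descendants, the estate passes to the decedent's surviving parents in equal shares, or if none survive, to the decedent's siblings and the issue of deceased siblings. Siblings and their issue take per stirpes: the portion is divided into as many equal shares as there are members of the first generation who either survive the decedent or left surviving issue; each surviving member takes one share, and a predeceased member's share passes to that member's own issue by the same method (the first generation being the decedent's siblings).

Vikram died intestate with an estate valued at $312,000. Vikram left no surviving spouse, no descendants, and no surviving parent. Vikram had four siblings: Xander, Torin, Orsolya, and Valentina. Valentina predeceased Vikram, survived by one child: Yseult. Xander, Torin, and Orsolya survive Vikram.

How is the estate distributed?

The entire $312,000 passes to the siblings and their issue.
That amount ($312,000) is divided into 4 shares of $78,000: Xander, Torin, and Orsolya each take $78,000; Valentina's $78,000 share passes to Valentina's issue.
Valentina's share ($78,000) passes entirely to Yseult.

Xander: $78,000; Torin: $78,000; Orsolya: $78,000; Yseult: $78,000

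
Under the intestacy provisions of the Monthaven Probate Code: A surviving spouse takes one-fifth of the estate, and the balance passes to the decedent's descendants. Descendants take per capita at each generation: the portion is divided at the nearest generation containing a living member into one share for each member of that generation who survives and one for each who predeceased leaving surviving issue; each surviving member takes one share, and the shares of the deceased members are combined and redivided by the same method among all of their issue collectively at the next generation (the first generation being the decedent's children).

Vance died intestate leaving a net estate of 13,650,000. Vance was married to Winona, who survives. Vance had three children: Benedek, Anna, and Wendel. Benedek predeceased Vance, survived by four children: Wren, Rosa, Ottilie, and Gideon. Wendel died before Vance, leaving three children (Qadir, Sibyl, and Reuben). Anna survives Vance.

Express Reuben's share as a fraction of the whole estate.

Winona takes one-fifth of 13,650,000 = 2,730,000. The remaining 10,920,000 passes to the descendants.
The descendants' portion (10,920,000) is divided at the children's generation into 3 shares of 3,640,000. Anna takes 3,640,000. The 2 shares of the deceased (Benedek and Wendel) are combined into a pool of 7,280,000.
That pool (7,280,000) is divided at the grandchildren's generation equally among Wren, Rosa, Ottilie, Gideon, Qadir, Sibyl, and Reuben: 1,040,000 each.

Reuben receives 8/105 of the estate.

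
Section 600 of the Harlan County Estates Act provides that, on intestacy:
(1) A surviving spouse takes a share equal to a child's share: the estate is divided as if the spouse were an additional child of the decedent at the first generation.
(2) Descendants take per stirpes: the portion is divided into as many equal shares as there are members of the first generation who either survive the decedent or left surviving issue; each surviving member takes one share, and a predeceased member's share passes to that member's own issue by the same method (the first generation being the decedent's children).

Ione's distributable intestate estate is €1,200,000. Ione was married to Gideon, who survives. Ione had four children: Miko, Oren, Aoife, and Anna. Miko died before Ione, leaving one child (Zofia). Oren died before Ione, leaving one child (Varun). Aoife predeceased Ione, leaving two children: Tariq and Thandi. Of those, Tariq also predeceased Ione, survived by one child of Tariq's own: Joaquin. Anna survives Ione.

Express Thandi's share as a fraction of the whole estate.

Thandi receives 1/10 of the estate.

The spouse counts as an additional share at the children's level, so there are 5 primary shares of €240,000. Gideon takes one such share (€240,000).
The children's combined portion (€960,000) is divided into 4 shares of €240,000: Anna takes €240,000; Miko's €240,000 share passes to Miko's issue; Oren's €240,000 share passes to Oren's issue; Aoife's €240,000 share passes to Aoife's issue.
Miko's share (€240,000) passes entirely to Zofia.
Oren's share (€240,000) passes entirely to Varun.
Aoife's share (€240,000) is divided into 2 shares of €120,000: Thandi takes €120,000; Tariq's €120,000 share passes to Tariq's issue.
Tariq's share (€120,000) passes entirely to Joaquin.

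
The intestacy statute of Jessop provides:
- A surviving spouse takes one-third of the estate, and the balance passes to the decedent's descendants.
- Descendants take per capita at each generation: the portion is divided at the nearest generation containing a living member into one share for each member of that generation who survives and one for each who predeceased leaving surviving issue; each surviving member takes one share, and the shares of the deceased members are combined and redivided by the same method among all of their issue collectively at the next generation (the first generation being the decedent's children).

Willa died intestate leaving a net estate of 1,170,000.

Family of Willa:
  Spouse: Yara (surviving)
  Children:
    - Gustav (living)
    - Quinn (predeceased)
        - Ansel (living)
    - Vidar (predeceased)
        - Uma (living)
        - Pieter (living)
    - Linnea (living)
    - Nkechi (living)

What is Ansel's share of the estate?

Ansel receives 104,000.

Yara takes one-third of 1,170,000 = 390,000. The remaining 780,000 passes to the descendants.
The descendants' portion (780,000) is divided at the children's generation into 5 shares of 156,000. Gustav, Linnea, and Nkechi each take 156,000. The 2 shares of the deceased (Quinn and Vidar) are combined into a pool of 312,000.
That pool (312,000) is divided at the grandchildren's generation equally among Ansel, Uma, and Pieter: 104,000 each.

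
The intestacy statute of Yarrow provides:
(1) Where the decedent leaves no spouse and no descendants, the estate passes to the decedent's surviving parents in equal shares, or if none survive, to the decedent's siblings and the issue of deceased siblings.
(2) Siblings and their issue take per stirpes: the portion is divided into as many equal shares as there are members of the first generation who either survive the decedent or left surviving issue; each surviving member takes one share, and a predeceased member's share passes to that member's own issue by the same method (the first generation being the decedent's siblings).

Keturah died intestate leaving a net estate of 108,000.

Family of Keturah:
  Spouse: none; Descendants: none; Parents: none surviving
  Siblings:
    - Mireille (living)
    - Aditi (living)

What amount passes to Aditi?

The entire 108,000 passes to the siblings and their issue.
That amount (108,000) is divided into 2 shares of 54,000: Mireille and Aditi each take 54,000.

Aditi receives 54,000.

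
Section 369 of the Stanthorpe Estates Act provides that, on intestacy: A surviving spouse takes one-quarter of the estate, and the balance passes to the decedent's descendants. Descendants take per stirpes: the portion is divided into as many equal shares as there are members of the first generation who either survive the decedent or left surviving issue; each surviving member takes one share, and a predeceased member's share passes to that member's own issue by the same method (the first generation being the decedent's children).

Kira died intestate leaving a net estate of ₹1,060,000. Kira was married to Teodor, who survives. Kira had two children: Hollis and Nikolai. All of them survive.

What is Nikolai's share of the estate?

Teodor takes one-quarter of ₹1,060,000 = ₹265,000. The remaining ₹795,000 passes to the descendants.
The descendants' portion (₹795,000) is divided into 2 shares of ₹397,500: Hollis and Nikolai each take ₹397,500.

Nikolai receives ₹397,500.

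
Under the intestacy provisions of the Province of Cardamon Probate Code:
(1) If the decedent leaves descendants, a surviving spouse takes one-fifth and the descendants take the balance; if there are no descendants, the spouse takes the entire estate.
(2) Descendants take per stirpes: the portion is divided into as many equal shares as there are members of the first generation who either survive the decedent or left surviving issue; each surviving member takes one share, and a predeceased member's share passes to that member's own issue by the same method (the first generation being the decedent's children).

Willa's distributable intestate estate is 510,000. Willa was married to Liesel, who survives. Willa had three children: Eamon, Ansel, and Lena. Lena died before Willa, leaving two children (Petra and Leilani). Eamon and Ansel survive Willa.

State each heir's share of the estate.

Liesel: 102,000; Eamon: 136,000; Ansel: 136,000; Petra: 68,000; Leilani: 68,000

Liesel takes one-fifth of 510,000 = 102,000. The remaining 408,000 passes to the descendants.
The descendants' portion (408,000) is divided into 3 shares of 136,000: Eamon and Ansel each take 136,000; Lena's 136,000 share passes to Lena's issue.
Lena's share (136,000) is divided into 2 shares of 68,000: Petra and Leilani each take 68,000.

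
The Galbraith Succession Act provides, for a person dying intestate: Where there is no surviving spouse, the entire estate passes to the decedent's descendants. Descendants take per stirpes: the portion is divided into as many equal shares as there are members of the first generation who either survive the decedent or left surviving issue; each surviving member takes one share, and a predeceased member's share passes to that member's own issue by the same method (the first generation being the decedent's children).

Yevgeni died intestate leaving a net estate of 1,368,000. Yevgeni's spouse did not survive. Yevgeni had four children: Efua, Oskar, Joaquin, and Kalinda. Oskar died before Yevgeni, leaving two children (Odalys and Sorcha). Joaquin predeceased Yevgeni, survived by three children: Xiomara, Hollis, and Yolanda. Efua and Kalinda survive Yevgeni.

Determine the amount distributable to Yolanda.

Yolanda receives 114,000.

The entire 1,368,000 passes to the descendants.
That amount (1,368,000) is divided into 4 shares of 342,000: Efua and Kalinda each take 342,000; Oskar's 342,000 share passes to Oskar's issue; Joaquin's 342,000 share passes to Joaquin's issue.
Oskar's share (342,000) is divided into 2 shares of 171,000: Odalys and Sorcha each take 171,000.
Joaquin's share (342,000) is divided into 3 shares of 114,000: Xiomara, Hollis, and Yolanda each take 114,000.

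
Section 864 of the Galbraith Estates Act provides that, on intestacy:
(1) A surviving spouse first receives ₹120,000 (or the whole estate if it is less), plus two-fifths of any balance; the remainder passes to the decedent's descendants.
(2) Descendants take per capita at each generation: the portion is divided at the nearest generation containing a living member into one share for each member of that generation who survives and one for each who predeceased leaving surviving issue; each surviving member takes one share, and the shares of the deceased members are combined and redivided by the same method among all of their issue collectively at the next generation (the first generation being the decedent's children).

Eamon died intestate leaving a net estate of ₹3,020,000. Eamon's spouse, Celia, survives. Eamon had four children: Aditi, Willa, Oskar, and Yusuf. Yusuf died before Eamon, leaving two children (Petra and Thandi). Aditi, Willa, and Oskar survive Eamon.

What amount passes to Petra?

Petra receives ₹217,500.

Celia first takes ₹120,000, leaving a balance of ₹2,900,000. Celia then takes two-fifths of the balance (₹1,160,000), for a total of ₹1,280,000. The remaining ₹1,740,000 passes to the descendants.
The descendants' portion (₹1,740,000) is divided at the children's generation into 4 shares of ₹435,000. Aditi, Willa, and Oskar each take ₹435,000. The remaining share for the deceased Yusuf (₹435,000) is carried to the next generation.
That pool (₹435,000) is divided at the grandchildren's generation equally among Petra and Thandi: ₹217,500 each.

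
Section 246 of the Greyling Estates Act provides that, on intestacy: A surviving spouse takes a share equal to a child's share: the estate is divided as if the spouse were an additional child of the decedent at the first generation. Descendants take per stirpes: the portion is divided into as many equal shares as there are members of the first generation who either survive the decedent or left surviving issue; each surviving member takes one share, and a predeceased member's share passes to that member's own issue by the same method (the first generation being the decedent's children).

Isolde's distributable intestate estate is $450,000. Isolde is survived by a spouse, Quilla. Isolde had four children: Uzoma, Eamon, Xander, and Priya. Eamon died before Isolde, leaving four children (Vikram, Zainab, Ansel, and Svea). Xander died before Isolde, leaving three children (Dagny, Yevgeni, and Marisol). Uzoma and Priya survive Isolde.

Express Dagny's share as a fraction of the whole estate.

The spouse counts as an additional share at the children's level, so there are 5 primary shares of $90,000. Quilla takes one such share ($90,000).
The children's combined portion ($360,000) is divided into 4 shares of $90,000: Uzoma and Priya each take $90,000; Eamon's $90,000 share passes to Eamon's issue; Xander's $90,000 share passes to Xander's issue.
Eamon's share ($90,000) is divided into 4 shares of $22,500: Vikram, Zainab, Ansel, and Svea each take $22,500.
Xander's share ($90,000) is divided into 3 shares of $30,000: Dagny, Yevgeni, and Marisol each take $30,000.

Dagny receives 1/15 of the estate.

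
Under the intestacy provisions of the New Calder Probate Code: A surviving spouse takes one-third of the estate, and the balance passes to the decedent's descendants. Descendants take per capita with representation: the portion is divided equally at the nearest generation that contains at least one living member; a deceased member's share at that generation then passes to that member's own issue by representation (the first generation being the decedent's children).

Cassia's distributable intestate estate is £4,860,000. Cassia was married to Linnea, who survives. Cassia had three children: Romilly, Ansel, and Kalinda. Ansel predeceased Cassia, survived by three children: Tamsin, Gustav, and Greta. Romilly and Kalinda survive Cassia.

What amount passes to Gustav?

Linnea takes one-third of £4,860,000 = £1,620,000. The remaining £3,240,000 passes to the descendants.
The descendants' portion (£3,240,000) is divided into 3 shares of £1,080,000: Romilly and Kalinda each take £1,080,000; Ansel's £1,080,000 share passes to Ansel's issue.
Ansel's share (£1,080,000) is divided into 3 shares of £360,000: Tamsin, Gustav, and Greta each take £360,000.

Gustav receives £360,000.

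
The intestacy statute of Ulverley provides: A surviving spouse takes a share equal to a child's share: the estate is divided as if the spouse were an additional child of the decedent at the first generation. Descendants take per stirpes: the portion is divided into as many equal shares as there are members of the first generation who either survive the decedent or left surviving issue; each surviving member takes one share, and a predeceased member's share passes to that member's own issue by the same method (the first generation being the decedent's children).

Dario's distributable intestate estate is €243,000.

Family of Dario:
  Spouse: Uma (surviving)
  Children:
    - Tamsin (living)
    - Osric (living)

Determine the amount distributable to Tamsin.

Tamsin receives €81,000.

The spouse counts as an additional share at the children's level, so there are 3 primary shares of €81,000. Uma takes one such share (€81,000).
The children's combined portion (€162,000) is divided into 2 shares of €81,000: Tamsin and Osric each take €81,000.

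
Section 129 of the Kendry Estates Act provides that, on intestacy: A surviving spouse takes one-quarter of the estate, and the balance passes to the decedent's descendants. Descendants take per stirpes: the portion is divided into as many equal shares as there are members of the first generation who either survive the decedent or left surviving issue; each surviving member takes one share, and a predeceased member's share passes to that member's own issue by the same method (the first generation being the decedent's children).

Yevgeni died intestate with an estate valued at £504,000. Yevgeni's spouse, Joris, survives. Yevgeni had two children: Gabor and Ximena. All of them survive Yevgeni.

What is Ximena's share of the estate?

Ximena receives £189,000.

Joris takes one-quarter of £504,000 = £126,000. The remaining £378,000 passes to the descendants.
The descendants' portion (£378,000) is divided into 2 shares of £189,000: Gabor and Ximena each take £189,000.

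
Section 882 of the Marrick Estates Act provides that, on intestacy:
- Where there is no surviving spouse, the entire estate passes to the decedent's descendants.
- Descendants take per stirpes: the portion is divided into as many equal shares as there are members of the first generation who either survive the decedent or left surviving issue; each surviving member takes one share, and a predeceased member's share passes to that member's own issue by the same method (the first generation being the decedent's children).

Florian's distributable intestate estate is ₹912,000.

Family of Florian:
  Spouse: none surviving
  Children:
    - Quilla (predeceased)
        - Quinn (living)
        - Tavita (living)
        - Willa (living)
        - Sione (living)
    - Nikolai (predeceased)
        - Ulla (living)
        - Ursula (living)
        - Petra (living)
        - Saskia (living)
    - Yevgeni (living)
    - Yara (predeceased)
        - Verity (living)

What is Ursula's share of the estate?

Ursula receives ₹57,000.

The entire ₹912,000 passes to the descendants.
That amount (₹912,000) is divided into 4 shares of ₹228,000: Yevgeni takes ₹228,000; Quilla's ₹228,000 share passes to Quilla's issue; Nikolai's ₹228,000 share passes to Nikolai's issue; Yara's ₹228,000 share passes to Yara's issue.
Quilla's share (₹228,000) is divided into 4 shares of ₹57,000: Quinn, Tavita, Willa, and Sione each take ₹57,000.
Nikolai's share (₹228,000) is divided into 4 shares of ₹57,000: Ulla, Ursula, Petra, and Saskia each take ₹57,000.
Yara's share (₹228,000) passes entirely to Verity.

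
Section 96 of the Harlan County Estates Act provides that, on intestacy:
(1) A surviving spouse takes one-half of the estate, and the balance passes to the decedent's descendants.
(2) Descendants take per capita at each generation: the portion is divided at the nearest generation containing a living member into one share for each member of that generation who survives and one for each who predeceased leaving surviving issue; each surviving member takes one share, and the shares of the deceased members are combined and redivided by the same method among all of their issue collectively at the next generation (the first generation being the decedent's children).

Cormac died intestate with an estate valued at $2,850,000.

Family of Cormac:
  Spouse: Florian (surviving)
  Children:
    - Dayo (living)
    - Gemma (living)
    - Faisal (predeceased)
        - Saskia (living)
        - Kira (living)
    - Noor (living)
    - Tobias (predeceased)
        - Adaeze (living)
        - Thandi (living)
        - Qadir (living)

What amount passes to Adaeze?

Florian takes one-half of $2,850,000 = $1,425,000. The remaining $1,425,000 passes to the descendants.
The descendants' portion ($1,425,000) is divided at the children's generation into 5 shares of $285,000. Dayo, Gemma, and Noor each take $285,000. The 2 shares of the deceased (Faisal and Tobias) are combined into a pool of $570,000.
That pool ($570,000) is divided at the grandchildren's generation equally among Saskia, Kira, Adaeze, Thandi, and Qadir: $114,000 each.

Adaeze receives $114,000.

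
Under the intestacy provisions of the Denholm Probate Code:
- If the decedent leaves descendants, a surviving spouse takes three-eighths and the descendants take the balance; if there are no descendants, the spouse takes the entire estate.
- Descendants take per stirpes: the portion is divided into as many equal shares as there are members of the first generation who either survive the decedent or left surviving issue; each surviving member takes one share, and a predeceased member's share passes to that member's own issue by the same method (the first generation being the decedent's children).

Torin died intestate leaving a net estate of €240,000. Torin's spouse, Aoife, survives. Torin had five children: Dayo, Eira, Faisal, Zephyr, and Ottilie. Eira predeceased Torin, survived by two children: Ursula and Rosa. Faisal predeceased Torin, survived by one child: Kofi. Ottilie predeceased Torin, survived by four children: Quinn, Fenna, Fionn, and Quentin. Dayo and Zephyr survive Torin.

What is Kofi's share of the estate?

Kofi receives €30,000.

Aoife takes three-eighths of €240,000 = €90,000. The remaining €150,000 passes to the descendants.
The descendants' portion (€150,000) is divided into 5 shares of €30,000: Dayo and Zephyr each take €30,000; Eira's €30,000 share passes to Eira's issue; Faisal's €30,000 share passes to Faisal's issue; Ottilie's €30,000 share passes to Ottilie's issue.
Eira's share (€30,000) is divided into 2 shares of €15,000: Ursula and Rosa each take €15,000.
Faisal's share (€30,000) passes entirely to Kofi.
Ottilie's share (€30,000) is divided into 4 shares of €7,500: Quinn, Fenna, Fionn, and Quentin each take €7,500.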